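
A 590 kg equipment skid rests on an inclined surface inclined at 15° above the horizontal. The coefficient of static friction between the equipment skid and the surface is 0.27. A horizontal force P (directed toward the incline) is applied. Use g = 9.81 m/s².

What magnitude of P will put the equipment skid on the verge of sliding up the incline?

P ≈ 3360 N

At impending motion up the slope, friction acts down-slope at its limit: f = μ_s N.
Perpendicular to the incline: N = m g cos θ + P sin θ.
Along the incline: P cos θ = m g sin θ + μ_s N = m g sin θ + μ_s (m g cos θ + P sin θ).
Solving, P (cos θ − μ_s sin θ) = m g (sin θ + μ_s cos θ), so P = 590×9.81×(sin 15° + 0.27 cos 15°)/(cos 15° − 0.27 sin 15°) = 5790×0.5196/0.896 = 3360 N.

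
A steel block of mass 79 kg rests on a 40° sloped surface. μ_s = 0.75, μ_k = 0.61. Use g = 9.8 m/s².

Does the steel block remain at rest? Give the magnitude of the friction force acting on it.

N = m g cos θ = 593 N.
Down-slope weight component: m g sin θ = 498 N.
μ_s N = 445 N.
498 > 445 N, so it slides; kinetic friction f = μ_k N = 0.61×593 = 362 N.

f ≈ 362 N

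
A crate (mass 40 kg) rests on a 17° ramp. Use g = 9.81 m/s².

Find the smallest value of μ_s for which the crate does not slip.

μ_s,min ≈ 0.306

At the slip threshold m g sin θ = μ_s m g cos θ, so μ_s,min = tan θ.
μ_s,min = tan 17° = 0.306.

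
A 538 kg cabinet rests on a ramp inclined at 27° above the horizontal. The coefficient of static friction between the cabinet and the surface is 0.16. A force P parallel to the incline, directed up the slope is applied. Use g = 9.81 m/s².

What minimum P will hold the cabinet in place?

P_min ≈ 1640 N

The cabinet tends to slide down (tan θ > μ_s), so at the point of impending slip friction acts up-slope at its limit: f = μ_s N.
P is parallel to the surface, so N = m g cos θ = 4700 N.
Along the incline: P + μ_s N = m g sin θ, so P = 2400 − 0.16×4700 = 1640 N.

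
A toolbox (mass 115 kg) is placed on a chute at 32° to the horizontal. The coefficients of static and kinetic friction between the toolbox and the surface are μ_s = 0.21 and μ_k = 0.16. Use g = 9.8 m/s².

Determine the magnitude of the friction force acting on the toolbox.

Normal force: N = m g cos θ = 115 × 9.8 × cos 32° = 955.8 N.
For equilibrium along the incline, friction must balance the weight component: f = m g sin θ = 597.2 N up the slope.
The static-friction ceiling is μ_s N = 0.21 × 955.8 = 200.7 N.
|597.2| exceeds 200.7 N, so the toolbox slips down-slope; friction is kinetic, f = μ_k N = 0.16×955.8 = 153 N.

f ≈ 153 N (up the incline)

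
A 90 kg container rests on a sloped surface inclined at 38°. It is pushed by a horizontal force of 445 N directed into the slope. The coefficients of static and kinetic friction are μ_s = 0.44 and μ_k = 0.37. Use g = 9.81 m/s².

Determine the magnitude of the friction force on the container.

f ≈ 193 N (up the incline)

The horizontal push has a component P sin θ into the surface, so N = m g cos θ + P sin θ = 695.7 + 274 = 969.7 N.
Along the incline, the net driving force (taking up-slope positive) is P cos θ − m g sin θ = 350.7 − 543.6 = -192.9 N, so equilibrium requires friction f = 192.9 N (up-slope).
Maximum static friction: μ_s N = 0.44 × 969.7 = 426.7 N.
|f_req| = 192.9 ≤ 426.7 N → the container is in equilibrium; friction equals the required value.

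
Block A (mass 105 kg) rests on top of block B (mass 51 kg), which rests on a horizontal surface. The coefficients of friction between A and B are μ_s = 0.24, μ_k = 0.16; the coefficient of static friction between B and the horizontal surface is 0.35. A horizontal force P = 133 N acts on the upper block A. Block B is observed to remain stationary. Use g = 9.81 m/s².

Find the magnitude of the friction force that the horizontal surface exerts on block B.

The normal force B exerts on A is simply A's weight, N₁ = 1030 N.
Maximum static friction on A from B: μ_s N₁ = 0.24×1030 = 247.2 N.
Since P = 133 N ≤ 247.2 N, A does not slip on B; friction on A equals P = 133 N.
B experiences an equal 133 N forward from A (third law). B is in equilibrium, so the floor supplies f₂ = 133 N of static friction (limit μ_s(m_A+m_B)g = 535.6 N, not exceeded).

f ≈ 133 N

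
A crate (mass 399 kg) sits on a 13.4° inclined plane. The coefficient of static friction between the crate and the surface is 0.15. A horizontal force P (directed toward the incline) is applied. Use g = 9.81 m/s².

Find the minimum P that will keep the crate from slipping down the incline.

The crate tends to slide down (tan θ > μ_s), so at the point of impending slip friction acts up-slope at its limit: f = μ_s N.
Perpendicular to the incline: N = m g cos θ + P sin θ.
Along the incline: P cos θ + μ_s N = m g sin θ, i.e. P cos θ + μ_s (m g cos θ + P sin θ) = m g sin θ.
Solving, P (cos θ + μ_s sin θ) = m g (sin θ − μ_s cos θ), so P = 3910×0.08583/1.008 = 333 N.

P_min ≈ 333 N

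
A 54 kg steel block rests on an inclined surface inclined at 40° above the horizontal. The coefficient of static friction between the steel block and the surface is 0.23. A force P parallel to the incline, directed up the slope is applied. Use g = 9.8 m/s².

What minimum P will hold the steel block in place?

P_min ≈ 247 N

The steel block tends to slide down (tan θ > μ_s), so at the point of impending slip friction acts up-slope at its limit: f = μ_s N.
P is parallel to the surface, so N = m g cos θ = 405 N.
Along the incline: P + μ_s N = m g sin θ, so P = 340 − 0.23×405 = 247 N.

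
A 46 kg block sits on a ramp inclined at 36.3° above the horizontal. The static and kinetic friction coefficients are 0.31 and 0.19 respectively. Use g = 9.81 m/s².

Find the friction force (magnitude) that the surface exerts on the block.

Normal force: N = m g cos θ = 46 × 9.81 × cos 36.3° = 363.7 N.
Along the slope the weight component is m g sin θ = 267.2 N; friction must supply exactly this, acting up-slope.
Maximum static friction available: μ_s N = 0.31 × 363.7 = 112.7 N.
Since |267.2| > 112.7 N, static friction cannot hold it; the block slides down the incline and kinetic friction applies: f = μ_k N = 0.19 × 363.7 = 69.1 N.

f ≈ 69.1 N (up the incline)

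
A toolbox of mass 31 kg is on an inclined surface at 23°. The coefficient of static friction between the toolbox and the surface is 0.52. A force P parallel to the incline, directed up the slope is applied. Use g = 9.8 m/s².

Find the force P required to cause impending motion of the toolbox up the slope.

P ≈ 264 N

At impending motion up the slope, friction acts down-slope at its limit: f = μ_s N.
P is parallel to the surface, so N = m g cos θ = 280 N.
Along the incline: P = m g sin θ + μ_s N = 119 + 0.52×280 = 264 N.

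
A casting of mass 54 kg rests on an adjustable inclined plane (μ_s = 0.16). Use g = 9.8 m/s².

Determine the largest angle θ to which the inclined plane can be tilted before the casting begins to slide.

At the slip threshold, m g sin θ = μ_s · m g cos θ, so tan θ = μ_s.
θ_max = arctan(0.16) = 9.09°.

θ_max ≈ 9.09°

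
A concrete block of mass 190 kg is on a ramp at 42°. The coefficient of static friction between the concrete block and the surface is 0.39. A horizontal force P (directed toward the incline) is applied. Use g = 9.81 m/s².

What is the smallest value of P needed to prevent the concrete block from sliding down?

P_min ≈ 704 N

The concrete block tends to slide down (tan θ > μ_s), so at the point of impending slip friction acts up-slope at its limit: f = μ_s N.
Perpendicular to the incline: N = m g cos θ + P sin θ.
Along the incline: P cos θ + μ_s N = m g sin θ, i.e. P cos θ + μ_s (m g cos θ + P sin θ) = m g sin θ.
Solving, P (cos θ + μ_s sin θ) = m g (sin θ − μ_s cos θ), so P = 1860×0.3793/1.004 = 704 N.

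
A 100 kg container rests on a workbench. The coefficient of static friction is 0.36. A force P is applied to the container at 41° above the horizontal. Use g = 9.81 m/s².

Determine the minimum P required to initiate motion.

P ≈ 356 N

N = m g − P sin α (the pull lifts the container).
At impending slip, P cos α = μ_s N = μ_s (m g − P sin α).
Solving: P (cos α + μ_s sin α) = μ_s m g → P = 0.36×981/(cos 41° + 0.36 sin 41°) = 353/0.9909 = 356 N.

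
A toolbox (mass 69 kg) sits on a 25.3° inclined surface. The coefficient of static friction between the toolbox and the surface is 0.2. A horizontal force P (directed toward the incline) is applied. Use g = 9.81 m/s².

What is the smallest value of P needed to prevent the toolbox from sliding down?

The toolbox tends to slide down (tan θ > μ_s), so at the point of impending slip friction acts up-slope at its limit: f = μ_s N.
Perpendicular to the incline: N = m g cos θ + P sin θ.
Along the incline: P cos θ + μ_s N = m g sin θ, i.e. P cos θ + μ_s (m g cos θ + P sin θ) = m g sin θ.
Solving, P (cos θ + μ_s sin θ) = m g (sin θ − μ_s cos θ), so P = 677×0.2465/0.9896 = 169 N.

P_min ≈ 169 N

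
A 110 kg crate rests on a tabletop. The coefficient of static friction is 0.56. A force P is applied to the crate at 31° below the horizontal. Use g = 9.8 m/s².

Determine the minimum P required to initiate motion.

N = m g + P sin α (the push presses the crate into the tabletop).
At impending slip, P cos α = μ_s N = μ_s (m g + P sin α).
Solving: P (cos α − μ_s sin α) = μ_s m g → P = 0.56×1080/(cos 31° − 0.56 sin 31°) = 604/0.5687 = 1060 N.

P ≈ 1060 N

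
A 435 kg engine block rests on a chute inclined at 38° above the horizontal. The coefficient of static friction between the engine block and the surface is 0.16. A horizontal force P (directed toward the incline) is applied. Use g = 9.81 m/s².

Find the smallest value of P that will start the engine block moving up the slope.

P ≈ 4590 N

At impending motion up the slope, friction acts down-slope at its limit: f = μ_s N.
Perpendicular to the incline: N = m g cos θ + P sin θ.
Along the incline: P cos θ = m g sin θ + μ_s N = m g sin θ + μ_s (m g cos θ + P sin θ).
Solving, P (cos θ − μ_s sin θ) = m g (sin θ + μ_s cos θ), so P = 435×9.81×(sin 38° + 0.16 cos 38°)/(cos 38° − 0.16 sin 38°) = 4270×0.7417/0.6895 = 4590 N.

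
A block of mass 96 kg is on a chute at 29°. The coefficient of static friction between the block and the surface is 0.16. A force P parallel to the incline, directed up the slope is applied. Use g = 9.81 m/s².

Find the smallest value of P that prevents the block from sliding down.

The block tends to slide down (tan θ > μ_s), so at the point of impending slip friction acts up-slope at its limit: f = μ_s N.
P is parallel to the surface, so N = m g cos θ = 824 N.
Along the incline: P + μ_s N = m g sin θ, so P = 457 − 0.16×824 = 325 N.

P_min ≈ 325 N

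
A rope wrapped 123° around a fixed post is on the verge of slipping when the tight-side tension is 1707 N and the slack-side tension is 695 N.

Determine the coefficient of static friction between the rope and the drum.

T₂/T₁ = e^{μβ} → μ = ln(T₂/T₁)/β.
β = 123° = 2.147 rad.
μ = ln(1707/695)/2.147 = ln(2.456)/2.147 = 0.419.

μ ≈ 0.419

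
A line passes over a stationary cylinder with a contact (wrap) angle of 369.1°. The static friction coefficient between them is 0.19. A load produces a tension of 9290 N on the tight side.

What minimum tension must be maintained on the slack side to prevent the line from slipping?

T_min ≈ 2730 N

Capstan equation at impending slip: T_tight/T_slack = e^{μβ}.
β = 369.1° = 6.442 rad; e^{μβ} = e^{0.19×6.442} = 3.401.
T_slack = T_tight / e^{μβ} = 9290 / 3.401 = 2730 N.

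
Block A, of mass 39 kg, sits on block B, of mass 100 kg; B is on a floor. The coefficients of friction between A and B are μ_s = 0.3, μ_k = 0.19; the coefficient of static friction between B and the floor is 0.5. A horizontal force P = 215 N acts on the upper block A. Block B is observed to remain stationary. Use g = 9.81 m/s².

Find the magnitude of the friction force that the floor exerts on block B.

The normal force B exerts on A is simply A's weight, N₁ = 382.6 N.
So the A–B interface can sustain at most μ_s N₁ = 114.8 N of static friction.
P = 215 N exceeds that limit, so A slips over B and the interface friction becomes kinetic: f₁ = μ_k N₁ = 0.19×382.6 = 72.7 N.
By Newton's third law B feels 72.7 N forward from A. With B stationary, the floor's static friction on B balances it: f₂ = 72.7 N (well within μ_s(m_A+m_B)g = 681.8 N).

f ≈ 72.7 N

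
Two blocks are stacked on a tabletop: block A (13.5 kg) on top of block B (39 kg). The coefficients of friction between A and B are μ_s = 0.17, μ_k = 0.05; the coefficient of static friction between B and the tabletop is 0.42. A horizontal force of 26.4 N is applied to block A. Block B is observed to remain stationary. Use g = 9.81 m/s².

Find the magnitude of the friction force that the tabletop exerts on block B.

f ≈ 6.62 N

Normal force at the A–B interface: N₁ = m_A g = 132.4 N.
Maximum static friction on A from B: μ_s N₁ = 0.17×132.4 = 22.51 N.
Since P = 26.4 N > 22.51 N, A slides on B; the A–B friction is kinetic: f₁ = μ_k N₁ = 0.05×132.4 = 6.62 N.
B experiences an equal 6.62 N forward from A (third law). B is in equilibrium, so the floor supplies f₂ = 6.62 N of static friction (limit μ_s(m_A+m_B)g = 216.3 N, not exceeded).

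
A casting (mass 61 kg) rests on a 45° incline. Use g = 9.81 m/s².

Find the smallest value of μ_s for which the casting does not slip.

At the slip threshold m g sin θ = μ_s m g cos θ, so μ_s,min = tan θ.
μ_s,min = tan 45° = 1.

μ_s,min ≈ 1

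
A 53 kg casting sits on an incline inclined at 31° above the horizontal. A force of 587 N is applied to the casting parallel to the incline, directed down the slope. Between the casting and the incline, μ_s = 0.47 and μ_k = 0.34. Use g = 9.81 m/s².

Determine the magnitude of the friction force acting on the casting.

Perpendicular to the surface, N = m g cos θ = 53·9.81·cos 31° = 445.7 N.
Parallel to the incline, ΣF = 0 gives f = m g sin θ + P = 267.8 + 587 = 854.8 N (up-slope positive).
The static-friction ceiling is μ_s N = 0.47 × 445.7 = 209.5 N.
Since |854.8| > 209.5 N, static friction cannot hold it; the casting slides down the incline and kinetic friction applies: f = μ_k N = 0.34 × 445.7 = 152 N.

f ≈ 152 N (up the incline)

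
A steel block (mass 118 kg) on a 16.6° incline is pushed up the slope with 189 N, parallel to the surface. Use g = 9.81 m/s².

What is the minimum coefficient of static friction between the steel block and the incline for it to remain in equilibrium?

N = m g cos θ = 1109 N.
Friction must make up the shortfall along the incline: f = m g sin θ − P = 330.7 − 189 = 141.7 N.
At the threshold f = μ_s N, so μ_s,min = 141.7/1109 = 0.128.

μ_s,min ≈ 0.128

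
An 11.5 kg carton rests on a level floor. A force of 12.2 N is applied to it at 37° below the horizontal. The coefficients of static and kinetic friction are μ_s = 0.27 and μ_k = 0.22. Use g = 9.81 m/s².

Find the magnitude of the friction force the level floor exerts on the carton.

f ≈ 9.74 N

N = m g + P sin α = 112.8 + 12.2×sin 37° = 120.2 N.
The horizontal driving force is P cos α = 9.743 N, so equilibrium needs friction f = 9.743 N.
μ_s N = 0.27 × 120.2 = 32.44 N.
Since 9.743 N does not exceed the limit, the carton stays at rest and f = 9.74 N.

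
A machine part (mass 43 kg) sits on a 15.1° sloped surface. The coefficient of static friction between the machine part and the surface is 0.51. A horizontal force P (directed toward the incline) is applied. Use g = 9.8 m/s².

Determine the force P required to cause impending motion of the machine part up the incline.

At impending motion up the slope, friction acts down-slope at its limit: f = μ_s N.
Perpendicular to the incline: N = m g cos θ + P sin θ.
Along the incline: P cos θ = m g sin θ + μ_s N = m g sin θ + μ_s (m g cos θ + P sin θ).
Solving, P (cos θ − μ_s sin θ) = m g (sin θ + μ_s cos θ), so P = 43×9.8×(sin 15.1° + 0.51 cos 15.1°)/(cos 15.1° − 0.51 sin 15.1°) = 421×0.7529/0.8326 = 381 N.

P ≈ 381 N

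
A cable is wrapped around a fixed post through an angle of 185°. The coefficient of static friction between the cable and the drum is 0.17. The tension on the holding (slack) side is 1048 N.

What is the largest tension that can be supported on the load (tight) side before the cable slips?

At impending slip the capstan equation gives T₂/T₁ = e^{μβ} with β in radians.
β = 185° × π/180 = 3.229 rad.
e^{μβ} = e^{0.17×3.229} = 1.731.
T₂ = T₁ · e^{μβ} = 1048 × 1.731 = 1810 N.

T_max ≈ 1810 N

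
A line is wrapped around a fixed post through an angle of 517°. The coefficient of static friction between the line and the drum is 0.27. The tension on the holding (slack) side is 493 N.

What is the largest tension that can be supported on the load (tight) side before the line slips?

At impending slip the capstan equation gives T₂/T₁ = e^{μβ} with β in radians.
β = 517° × π/180 = 9.023 rad.
e^{μβ} = e^{0.27×9.023} = 11.43.
T₂ = T₁ · e^{μβ} = 493 × 11.43 = 5640 N.

T_max ≈ 5640 N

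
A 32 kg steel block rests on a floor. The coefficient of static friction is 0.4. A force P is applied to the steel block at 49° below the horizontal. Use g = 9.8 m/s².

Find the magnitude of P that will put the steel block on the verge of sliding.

P ≈ 354 N

N = m g + P sin α (the push presses the steel block into the floor).
At impending slip, P cos α = μ_s N = μ_s (m g + P sin α).
Solving: P (cos α − μ_s sin α) = μ_s m g → P = 0.4×314/(cos 49° − 0.4 sin 49°) = 125/0.3542 = 354 N.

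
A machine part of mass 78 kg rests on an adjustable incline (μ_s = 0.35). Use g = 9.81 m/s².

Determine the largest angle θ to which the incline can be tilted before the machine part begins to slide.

At the slip threshold, m g sin θ = μ_s · m g cos θ, so tan θ = μ_s.
θ_max = arctan(0.35) = 19.3°.

θ_max ≈ 19.3°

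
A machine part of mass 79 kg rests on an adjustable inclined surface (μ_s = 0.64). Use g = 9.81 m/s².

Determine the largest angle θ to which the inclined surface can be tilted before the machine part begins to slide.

θ_max ≈ 32.6°

At the slip threshold, m g sin θ = μ_s · m g cos θ, so tan θ = μ_s.
θ_max = arctan(0.64) = 32.6°.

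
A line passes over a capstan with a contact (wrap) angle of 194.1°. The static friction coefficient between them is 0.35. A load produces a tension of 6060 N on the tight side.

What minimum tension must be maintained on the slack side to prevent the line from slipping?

Capstan equation at impending slip: T_tight/T_slack = e^{μβ}.
β = 194.1° = 3.388 rad; e^{μβ} = e^{0.35×3.388} = 3.273.
T_slack = T_tight / e^{μβ} = 6060 / 3.273 = 1850 N.

T_min ≈ 1850 N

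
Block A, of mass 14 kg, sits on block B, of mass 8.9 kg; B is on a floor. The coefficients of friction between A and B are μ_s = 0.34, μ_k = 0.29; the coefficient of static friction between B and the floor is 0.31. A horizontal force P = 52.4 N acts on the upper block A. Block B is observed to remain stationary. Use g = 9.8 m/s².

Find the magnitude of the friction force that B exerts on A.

Between the blocks, N₁ = m_A g = 137.2 N.
Maximum static friction on A from B: μ_s N₁ = 0.34×137.2 = 46.65 N.
Since P = 52.4 N > 46.65 N, A slides on B; the A–B friction is kinetic: f₁ = μ_k N₁ = 0.29×137.2 = 39.8 N.
B experiences an equal 39.8 N forward from A (third law). B is in equilibrium, so the floor supplies f₂ = 39.8 N of static friction (limit μ_s(m_A+m_B)g = 69.57 N, not exceeded).

f ≈ 39.8 N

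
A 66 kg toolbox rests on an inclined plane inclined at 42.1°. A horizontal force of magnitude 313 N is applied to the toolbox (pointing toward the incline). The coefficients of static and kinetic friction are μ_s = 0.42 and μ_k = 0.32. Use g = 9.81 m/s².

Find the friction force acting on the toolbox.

The horizontal push has a component P sin θ into the surface, so N = m g cos θ + P sin θ = 480.4 + 209.8 = 690.2 N.
Along the incline, the net driving force (taking up-slope positive) is P cos θ − m g sin θ = 232.2 − 434.1 = -201.8 N, so equilibrium requires friction f = 201.8 N (up-slope).
Maximum static friction: μ_s N = 0.42 × 690.2 = 289.9 N.
|f_req| = 201.8 ≤ 289.9 N → the toolbox is in equilibrium; friction equals the required value.

f ≈ 202 N (up the incline)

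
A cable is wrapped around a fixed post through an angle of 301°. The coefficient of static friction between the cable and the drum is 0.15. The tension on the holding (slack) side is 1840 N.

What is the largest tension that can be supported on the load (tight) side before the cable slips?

At impending slip the capstan equation gives T₂/T₁ = e^{μβ} with β in radians.
β = 301° × π/180 = 5.253 rad.
e^{μβ} = e^{0.15×5.253} = 2.199.
T₂ = T₁ · e^{μβ} = 1840 × 2.199 = 4050 N.

T_max ≈ 4050 N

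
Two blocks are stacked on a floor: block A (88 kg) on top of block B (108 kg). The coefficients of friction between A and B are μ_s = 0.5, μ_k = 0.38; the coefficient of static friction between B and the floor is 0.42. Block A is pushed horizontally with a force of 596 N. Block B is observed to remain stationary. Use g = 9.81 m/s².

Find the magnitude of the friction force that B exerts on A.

f ≈ 328 N

The normal force B exerts on A is simply A's weight, N₁ = 863.3 N.
So the A–B interface can sustain at most μ_s N₁ = 431.6 N of static friction.
Since P = 596 N > 431.6 N, A slides on B; the A–B friction is kinetic: f₁ = μ_k N₁ = 0.38×863.3 = 328 N.
By Newton's third law B feels 328 N forward from A. With B stationary, the floor's static friction on B balances it: f₂ = 328 N (well within μ_s(m_A+m_B)g = 807.6 N).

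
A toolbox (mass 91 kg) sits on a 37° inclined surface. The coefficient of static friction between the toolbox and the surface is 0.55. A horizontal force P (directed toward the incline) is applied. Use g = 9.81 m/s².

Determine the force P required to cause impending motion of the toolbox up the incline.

At impending motion up the slope, friction acts down-slope at its limit: f = μ_s N.
Perpendicular to the incline: N = m g cos θ + P sin θ.
Along the incline: P cos θ = m g sin θ + μ_s N = m g sin θ + μ_s (m g cos θ + P sin θ).
Solving, P (cos θ − μ_s sin θ) = m g (sin θ + μ_s cos θ), so P = 91×9.81×(sin 37° + 0.55 cos 37°)/(cos 37° − 0.55 sin 37°) = 893×1.041/0.4676 = 1990 N.

P ≈ 1990 N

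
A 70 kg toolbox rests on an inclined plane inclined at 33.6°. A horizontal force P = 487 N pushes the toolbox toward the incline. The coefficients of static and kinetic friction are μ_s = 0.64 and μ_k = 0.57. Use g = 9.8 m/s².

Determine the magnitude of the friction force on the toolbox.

f ≈ 26 N (down the incline)

Normal direction: N = m g cos θ + P sin θ = 840.9 N.
Parallel to the incline: P cos θ − m g sin θ = 405.6 − 379.6 = 26.01 N; the friction needed to balance this is 26.01 N acting down the slope.
The limit of static friction is μ_s N = 538.2 N.
Since 26.01 N is within the 538.2 N limit, the toolbox stays put and friction is exactly 26 N.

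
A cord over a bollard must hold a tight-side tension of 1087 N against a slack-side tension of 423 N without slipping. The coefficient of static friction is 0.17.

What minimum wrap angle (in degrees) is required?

T₂/T₁ = e^{μβ} → β = ln(T₂/T₁)/μ.
β = ln(1087/423)/0.17 = 0.9438/0.17 = 5.552 rad.
In degrees: β = 5.552 × 180/π = 318°.

β_min ≈ 318°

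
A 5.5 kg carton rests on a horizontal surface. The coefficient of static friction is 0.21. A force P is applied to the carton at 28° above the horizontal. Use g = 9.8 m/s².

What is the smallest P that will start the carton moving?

P ≈ 11.5 N

N = m g − P sin α (the pull lifts the carton).
At impending slip, P cos α = μ_s N = μ_s (m g − P sin α).
Solving: P (cos α + μ_s sin α) = μ_s m g → P = 0.21×53.9/(cos 28° + 0.21 sin 28°) = 11.3/0.9815 = 11.5 N.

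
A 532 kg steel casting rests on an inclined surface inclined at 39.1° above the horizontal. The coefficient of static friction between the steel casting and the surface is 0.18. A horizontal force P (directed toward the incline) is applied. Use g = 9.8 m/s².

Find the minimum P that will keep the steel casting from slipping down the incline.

The steel casting tends to slide down (tan θ > μ_s), so at the point of impending slip friction acts up-slope at its limit: f = μ_s N.
Perpendicular to the incline: N = m g cos θ + P sin θ.
Along the incline: P cos θ + μ_s N = m g sin θ, i.e. P cos θ + μ_s (m g cos θ + P sin θ) = m g sin θ.
Solving, P (cos θ + μ_s sin θ) = m g (sin θ − μ_s cos θ), so P = 5210×0.491/0.8896 = 2880 N.

P_min ≈ 2880 N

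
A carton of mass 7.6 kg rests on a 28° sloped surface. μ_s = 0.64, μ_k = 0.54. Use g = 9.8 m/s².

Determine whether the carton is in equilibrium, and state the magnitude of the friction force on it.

N = m g cos θ = 65.8 N.
Down-slope weight component: m g sin θ = 35 N.
μ_s N = 42.1 N.
35 ≤ 42.1 N, so it stays put; friction = 35 N.

f ≈ 35 N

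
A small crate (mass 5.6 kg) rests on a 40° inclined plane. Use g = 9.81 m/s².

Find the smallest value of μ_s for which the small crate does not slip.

μ_s,min ≈ 0.839

At the slip threshold m g sin θ = μ_s m g cos θ, so μ_s,min = tan θ.
μ_s,min = tan 40° = 0.839.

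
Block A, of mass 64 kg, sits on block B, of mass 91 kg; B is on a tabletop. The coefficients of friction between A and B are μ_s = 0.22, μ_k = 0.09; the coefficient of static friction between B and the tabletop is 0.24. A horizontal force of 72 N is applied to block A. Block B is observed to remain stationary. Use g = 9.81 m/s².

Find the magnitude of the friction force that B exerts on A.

f ≈ 72 N

The normal force B exerts on A is simply A's weight, N₁ = 627.8 N.
So the A–B interface can sustain at most μ_s N₁ = 138.1 N of static friction.
Since P = 72 N ≤ 138.1 N, A does not slip on B; friction on A equals P = 72 N.
By Newton's third law B feels 72 N forward from A. With B stationary, the floor's static friction on B balances it: f₂ = 72 N (well within μ_s(m_A+m_B)g = 364.9 N).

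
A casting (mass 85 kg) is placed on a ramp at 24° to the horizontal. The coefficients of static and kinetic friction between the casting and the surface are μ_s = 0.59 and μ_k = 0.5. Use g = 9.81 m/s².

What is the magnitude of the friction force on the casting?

f ≈ 339 N (up the incline)

Normal force: N = m g cos θ = 85 × 9.81 × cos 24° = 761.8 N.
For equilibrium along the incline, friction must balance the weight component: f = m g sin θ = 339.2 N up the slope.
The static-friction ceiling is μ_s N = 0.59 × 761.8 = 449.4 N.
Since |339.2| ≤ 449.4 N, static friction is sufficient; f equals the required value, not μ_s N.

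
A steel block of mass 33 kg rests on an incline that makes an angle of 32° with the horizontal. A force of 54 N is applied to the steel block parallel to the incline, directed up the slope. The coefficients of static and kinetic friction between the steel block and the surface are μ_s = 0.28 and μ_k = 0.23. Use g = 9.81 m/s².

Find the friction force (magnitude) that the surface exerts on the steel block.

f ≈ 63.1 N (up the incline)

The normal reaction is N = m g cos θ = 274.5 N.
For equilibrium along the incline the friction force must supply f = m g sin θ − P = 171.6 − 54 = 117.6 N (positive meaning up-slope).
Static friction can supply at most μ_s N = 76.87 N.
|117.6| exceeds 76.87 N, so the steel block slips down-slope; friction is kinetic, f = μ_k N = 0.23×274.5 = 63.1 N.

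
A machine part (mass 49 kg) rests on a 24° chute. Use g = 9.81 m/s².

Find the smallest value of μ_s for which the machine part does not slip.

At the slip threshold m g sin θ = μ_s m g cos θ, so μ_s,min = tan θ.
μ_s,min = tan 24° = 0.445.

μ_s,min ≈ 0.445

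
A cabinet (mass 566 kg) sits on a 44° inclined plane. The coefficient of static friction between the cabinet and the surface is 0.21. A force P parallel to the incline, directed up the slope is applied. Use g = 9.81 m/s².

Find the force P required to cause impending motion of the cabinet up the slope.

P ≈ 4700 N

At impending motion up the slope, friction acts down-slope at its limit: f = μ_s N.
P is parallel to the surface, so N = m g cos θ = 3990 N.
Along the incline: P = m g sin θ + μ_s N = 3860 + 0.21×3990 = 4700 N.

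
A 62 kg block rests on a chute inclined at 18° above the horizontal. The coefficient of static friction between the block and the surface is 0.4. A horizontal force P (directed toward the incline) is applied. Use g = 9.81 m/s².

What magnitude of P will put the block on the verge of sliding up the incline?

P ≈ 507 N

At impending motion up the slope, friction acts down-slope at its limit: f = μ_s N.
Perpendicular to the incline: N = m g cos θ + P sin θ.
Along the incline: P cos θ = m g sin θ + μ_s N = m g sin θ + μ_s (m g cos θ + P sin θ).
Solving, P (cos θ − μ_s sin θ) = m g (sin θ + μ_s cos θ), so P = 62×9.81×(sin 18° + 0.4 cos 18°)/(cos 18° − 0.4 sin 18°) = 608×0.6894/0.8274 = 507 N.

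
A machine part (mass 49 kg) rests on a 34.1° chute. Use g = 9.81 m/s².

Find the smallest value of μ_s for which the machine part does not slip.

At the slip threshold m g sin θ = μ_s m g cos θ, so μ_s,min = tan θ.
μ_s,min = tan 34.1° = 0.677.

μ_s,min ≈ 0.677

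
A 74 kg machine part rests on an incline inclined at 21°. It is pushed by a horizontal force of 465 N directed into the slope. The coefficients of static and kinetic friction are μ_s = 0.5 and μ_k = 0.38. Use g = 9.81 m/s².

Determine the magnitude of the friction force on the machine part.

f ≈ 174 N (down the incline)

Resolve perpendicular to the incline: N = m g cos θ + P sin θ = 74×9.81×cos 21° + 465×sin 21° = 844.4 N.
Along the incline, the net driving force (taking up-slope positive) is P cos θ − m g sin θ = 434.1 − 260.2 = 174 N, so equilibrium requires friction f = -174 N (down-slope).
The limit of static friction is μ_s N = 422.2 N.
|f_req| = 174 ≤ 422.2 N → the machine part is in equilibrium; friction equals the required value.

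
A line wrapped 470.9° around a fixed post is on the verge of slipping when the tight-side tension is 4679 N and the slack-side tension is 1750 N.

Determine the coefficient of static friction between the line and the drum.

T₂/T₁ = e^{μβ} → μ = ln(T₂/T₁)/β.
β = 470.9° = 8.219 rad.
μ = ln(4679/1750)/8.219 = ln(2.674)/8.219 = 0.12.

μ ≈ 0.12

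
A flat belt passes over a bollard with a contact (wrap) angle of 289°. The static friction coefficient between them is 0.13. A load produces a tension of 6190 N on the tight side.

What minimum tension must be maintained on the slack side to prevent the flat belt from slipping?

T_min ≈ 3210 N

Capstan equation at impending slip: T_tight/T_slack = e^{μβ}.
β = 289° = 5.044 rad; e^{μβ} = e^{0.13×5.044} = 1.927.
T_slack = T_tight / e^{μβ} = 6190 / 1.927 = 3210 N.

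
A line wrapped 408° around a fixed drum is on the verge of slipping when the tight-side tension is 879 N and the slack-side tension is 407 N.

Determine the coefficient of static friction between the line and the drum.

μ ≈ 0.108

T₂/T₁ = e^{μβ} → μ = ln(T₂/T₁)/β.
β = 408° = 7.121 rad.
μ = ln(879/407)/7.121 = ln(2.16)/7.121 = 0.108.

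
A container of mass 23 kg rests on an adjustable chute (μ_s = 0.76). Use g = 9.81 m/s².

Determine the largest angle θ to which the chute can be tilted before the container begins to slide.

At the slip threshold, m g sin θ = μ_s · m g cos θ, so tan θ = μ_s.
θ_max = arctan(0.76) = 37.2°.

θ_max ≈ 37.2°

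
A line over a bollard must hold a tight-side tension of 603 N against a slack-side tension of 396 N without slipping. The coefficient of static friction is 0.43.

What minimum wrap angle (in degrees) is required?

β_min ≈ 56°

T₂/T₁ = e^{μβ} → β = ln(T₂/T₁)/μ.
β = ln(603/396)/0.43 = 0.4205/0.43 = 0.9779 rad.
In degrees: β = 0.9779 × 180/π = 56°.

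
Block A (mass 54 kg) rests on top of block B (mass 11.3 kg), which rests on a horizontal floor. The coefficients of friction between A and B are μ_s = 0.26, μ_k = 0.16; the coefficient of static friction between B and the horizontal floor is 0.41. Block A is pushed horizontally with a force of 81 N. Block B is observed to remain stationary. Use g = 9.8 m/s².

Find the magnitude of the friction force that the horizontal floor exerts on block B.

f ≈ 81 N

Normal force at the A–B interface: N₁ = m_A g = 529.2 N.
So the A–B interface can sustain at most μ_s N₁ = 137.6 N of static friction.
P = 81 N is within that limit, so A and B move together (both at rest); the A–B friction is simply f₁ = P = 81 N.
By Newton's third law B feels 81 N forward from A. With B stationary, the floor's static friction on B balances it: f₂ = 81 N (well within μ_s(m_A+m_B)g = 262.4 N).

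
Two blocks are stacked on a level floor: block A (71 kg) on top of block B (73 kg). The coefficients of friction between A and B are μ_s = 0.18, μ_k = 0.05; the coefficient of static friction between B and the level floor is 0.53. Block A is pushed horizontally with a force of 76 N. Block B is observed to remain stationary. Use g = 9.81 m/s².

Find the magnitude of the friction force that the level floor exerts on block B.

f ≈ 76 N

Between the blocks, N₁ = m_A g = 696.5 N.
So the A–B interface can sustain at most μ_s N₁ = 125.4 N of static friction.
Since P = 76 N ≤ 125.4 N, A does not slip on B; friction on A equals P = 76 N.
B experiences an equal 76 N forward from A (third law). B is in equilibrium, so the floor supplies f₂ = 76 N of static friction (limit μ_s(m_A+m_B)g = 748.7 N, not exceeded).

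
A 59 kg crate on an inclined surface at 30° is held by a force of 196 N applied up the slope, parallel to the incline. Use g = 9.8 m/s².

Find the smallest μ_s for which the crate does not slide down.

μ_s,min ≈ 0.186

N = m g cos θ = 500.7 N.
Friction must make up the shortfall along the incline: f = m g sin θ − P = 289.1 − 196 = 93.1 N.
At the threshold f = μ_s N, so μ_s,min = 93.1/500.7 = 0.186.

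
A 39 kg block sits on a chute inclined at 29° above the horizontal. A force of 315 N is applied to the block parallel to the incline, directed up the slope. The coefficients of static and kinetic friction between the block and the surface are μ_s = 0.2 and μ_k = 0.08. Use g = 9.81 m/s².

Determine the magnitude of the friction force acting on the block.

Perpendicular to the surface, N = m g cos θ = 39·9.81·cos 29° = 334.6 N.
For equilibrium along the incline the friction force must supply f = m g sin θ − P = 185.5 − 315 = -129.5 N (positive meaning up-slope).
Static friction can supply at most μ_s N = 66.92 N.
|-129.5| exceeds 66.92 N, so the block slips up-slope; friction is kinetic, f = μ_k N = 0.08×334.6 = 26.8 N.

f ≈ 26.8 N (down the incline)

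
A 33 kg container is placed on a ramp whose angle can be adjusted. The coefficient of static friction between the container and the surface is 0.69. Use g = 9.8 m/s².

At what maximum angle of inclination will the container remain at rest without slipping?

θ_max ≈ 34.6°

At the slip threshold, m g sin θ = μ_s · m g cos θ, so tan θ = μ_s.
θ_max = arctan(0.69) = 34.6°.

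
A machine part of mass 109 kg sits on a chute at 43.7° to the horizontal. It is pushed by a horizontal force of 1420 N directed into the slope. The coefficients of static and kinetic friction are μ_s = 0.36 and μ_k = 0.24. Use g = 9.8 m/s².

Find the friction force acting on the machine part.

Normal direction: N = m g cos θ + P sin θ = 1753 N.
Along the incline, the net driving force (taking up-slope positive) is P cos θ − m g sin θ = 1027 − 738 = 288.6 N, so equilibrium requires friction f = -288.6 N (down-slope).
Maximum static friction: μ_s N = 0.36 × 1753 = 631.2 N.
Since 288.6 N is within the 631.2 N limit, the machine part stays put and friction is exactly 289 N.

f ≈ 289 N (down the incline)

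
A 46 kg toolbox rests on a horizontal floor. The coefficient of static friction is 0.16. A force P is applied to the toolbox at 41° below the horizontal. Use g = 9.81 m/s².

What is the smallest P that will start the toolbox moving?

P ≈ 111 N

N = m g + P sin α (the push presses the toolbox into the horizontal floor).
At impending slip, P cos α = μ_s N = μ_s (m g + P sin α).
Solving: P (cos α − μ_s sin α) = μ_s m g → P = 0.16×451/(cos 41° − 0.16 sin 41°) = 72.2/0.6497 = 111 N.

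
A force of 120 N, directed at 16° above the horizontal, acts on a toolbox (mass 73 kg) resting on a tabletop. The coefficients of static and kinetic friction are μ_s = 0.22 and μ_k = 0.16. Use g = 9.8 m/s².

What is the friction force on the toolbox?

The vertical component of P reduces the normal force: N = m g − P sin α = 715.4 − 33.08 = 682.3 N.
Horizontally, friction must balance P cos α = 115.4 N.
μ_s N = 0.22 × 682.3 = 150.1 N.
Since 115.4 N does not exceed the limit, the toolbox stays at rest and f = 115 N.

f ≈ 115 N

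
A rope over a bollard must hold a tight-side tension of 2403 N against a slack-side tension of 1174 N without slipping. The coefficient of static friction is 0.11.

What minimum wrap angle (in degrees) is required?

β_min ≈ 373°

T₂/T₁ = e^{μβ} → β = ln(T₂/T₁)/μ.
β = ln(2403/1174)/0.11 = 0.7163/0.11 = 6.512 rad.
In degrees: β = 6.512 × 180/π = 373°.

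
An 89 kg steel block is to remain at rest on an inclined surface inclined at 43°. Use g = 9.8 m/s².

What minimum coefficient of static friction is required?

At the slip threshold m g sin θ = μ_s m g cos θ, so μ_s,min = tan θ.
μ_s,min = tan 43° = 0.933.

μ_s,min ≈ 0.933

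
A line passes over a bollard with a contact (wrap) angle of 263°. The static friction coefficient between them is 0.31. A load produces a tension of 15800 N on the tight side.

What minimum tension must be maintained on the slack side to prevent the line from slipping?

T_min ≈ 3810 N

Capstan equation at impending slip: T_tight/T_slack = e^{μβ}.
β = 263° = 4.59 rad; e^{μβ} = e^{0.31×4.59} = 4.149.
T_slack = T_tight / e^{μβ} = 15800 / 4.149 = 3810 N.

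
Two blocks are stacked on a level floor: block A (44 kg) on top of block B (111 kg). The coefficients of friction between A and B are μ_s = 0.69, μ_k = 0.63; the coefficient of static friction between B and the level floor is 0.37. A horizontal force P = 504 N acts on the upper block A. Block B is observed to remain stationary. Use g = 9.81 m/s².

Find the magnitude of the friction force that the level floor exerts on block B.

f ≈ 272 N

The normal force B exerts on A is simply A's weight, N₁ = 431.6 N.
So the A–B interface can sustain at most μ_s N₁ = 297.8 N of static friction.
P = 504 N exceeds that limit, so A slips over B and the interface friction becomes kinetic: f₁ = μ_k N₁ = 0.63×431.6 = 272 N.
B experiences an equal 272 N forward from A (third law). B is in equilibrium, so the floor supplies f₂ = 272 N of static friction (limit μ_s(m_A+m_B)g = 562.6 N, not exceeded).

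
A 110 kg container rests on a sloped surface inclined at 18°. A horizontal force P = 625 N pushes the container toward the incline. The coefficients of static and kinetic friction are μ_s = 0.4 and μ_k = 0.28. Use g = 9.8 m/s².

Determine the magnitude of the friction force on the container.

f ≈ 261 N (down the incline)

Normal direction: N = m g cos θ + P sin θ = 1218 N.
Along the incline, the net driving force (taking up-slope positive) is P cos θ − m g sin θ = 594.4 − 333.1 = 261.3 N, so equilibrium requires friction f = -261.3 N (down-slope).
The limit of static friction is μ_s N = 487.3 N.
Since 261.3 N is within the 487.3 N limit, the container stays put and friction is exactly 261 N.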